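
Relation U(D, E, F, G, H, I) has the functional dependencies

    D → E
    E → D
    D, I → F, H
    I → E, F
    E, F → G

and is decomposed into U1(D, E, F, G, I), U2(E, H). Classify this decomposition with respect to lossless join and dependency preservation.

Lossless test: (E)⁺ = {D, E}, which is a superkey of neither fragment — lossy.
Dependency preservation: the restricted closure of {D, I} across the fragments never reaches {F, H}, so D, I → F, H cannot be enforced without a join — not preserved.

lossy and not dependency-preserving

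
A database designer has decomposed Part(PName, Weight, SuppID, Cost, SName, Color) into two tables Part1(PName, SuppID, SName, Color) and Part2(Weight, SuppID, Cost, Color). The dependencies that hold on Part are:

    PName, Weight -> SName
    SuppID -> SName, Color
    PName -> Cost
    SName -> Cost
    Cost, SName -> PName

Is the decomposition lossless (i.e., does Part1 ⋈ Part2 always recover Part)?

Yes

Common attributes: Part1 ∩ Part2 = {SuppID, Color}.
Closure of {SuppID, Color}: SuppID → SName, Color applies, adding SName; SName → Cost applies, adding Cost; Cost, SName → PName applies, adding PName. So (SuppID, Color)⁺ = {PName, SuppID, Cost, SName, Color}.
This closure contains every attribute of Part1, so Part1 ∩ Part2 → Part1. The join is lossless.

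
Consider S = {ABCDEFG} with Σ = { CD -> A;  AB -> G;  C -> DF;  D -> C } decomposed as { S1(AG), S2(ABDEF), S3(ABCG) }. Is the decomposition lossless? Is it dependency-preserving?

Lossless test (chase): Rows 2 and 3 agree on AB; apply AB→G and equate their G entries. No row becomes fully distinguished — the join is lossy.
Dependency preservation: the restricted closure of {C} across the fragments never reaches {DF}, so C → DF cannot be enforced without a join — not preserved.

lossy and not dependency-preserving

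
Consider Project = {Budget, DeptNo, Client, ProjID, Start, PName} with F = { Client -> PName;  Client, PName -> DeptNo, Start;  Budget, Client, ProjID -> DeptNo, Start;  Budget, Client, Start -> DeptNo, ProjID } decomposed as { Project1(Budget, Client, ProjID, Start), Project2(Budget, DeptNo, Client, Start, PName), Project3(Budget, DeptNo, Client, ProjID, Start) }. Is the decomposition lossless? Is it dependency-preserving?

lossless and dependency-preserving

Lossless test (chase): Rows 1 and 2 agree on Client; apply Client→PName and equate their PName entries. Rows 1 and 3 agree on Client; apply Client→PName and equate their PName entries. Rows 1 and 2 agree on Client, PName; apply Client, PName→DeptNo, Start and equate their DeptNo, Start entries. Rows 1 and 2 agree on Budget, Client, Start; apply Budget, Client, Start→DeptNo, ProjID and equate their DeptNo, ProjID entries. Row 1 is now all distinguished symbols — the join is lossless.
Dependency preservation: every FD's attributes lie within a single fragment, so each can be enforced locally — preserved.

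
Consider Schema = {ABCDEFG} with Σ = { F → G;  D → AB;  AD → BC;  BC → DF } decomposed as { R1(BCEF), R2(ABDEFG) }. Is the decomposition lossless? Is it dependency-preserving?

Lossless test: (BEF)⁺ = {BEFG}, which is a superkey of neither fragment — lossy.
Dependency preservation: the restricted closure of {AD} across the fragments never reaches {BC}, so AD → BC cannot be enforced without a join — not preserved.

lossy and not dependency-preserving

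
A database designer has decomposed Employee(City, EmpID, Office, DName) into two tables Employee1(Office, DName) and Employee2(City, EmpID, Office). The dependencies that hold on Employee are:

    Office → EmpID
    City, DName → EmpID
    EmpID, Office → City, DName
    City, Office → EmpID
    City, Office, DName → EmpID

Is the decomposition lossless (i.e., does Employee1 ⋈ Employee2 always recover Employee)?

Yes

Common attributes: Employee1 ∩ Employee2 = {Office}.
Closure of {Office}: Office → EmpID applies, adding EmpID; EmpID, Office → City, DName applies, adding City, DName. So (Office)⁺ = {City, EmpID, Office, DName}.
This closure contains every attribute of Employee1, so Employee1 ∩ Employee2 → Employee1. The join is lossless.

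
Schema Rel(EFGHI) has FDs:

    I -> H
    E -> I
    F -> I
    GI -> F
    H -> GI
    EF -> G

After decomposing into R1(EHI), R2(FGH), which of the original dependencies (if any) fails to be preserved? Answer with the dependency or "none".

I → H lies within R1.
E → I lies within R1.
F → I: restricted closure across fragments reaches I.
GI → F: restricted closure across fragments reaches F.
H → GI: restricted closure across fragments reaches GI.
EF → G: restricted closure across fragments reaches G.
Every dependency is enforceable on the fragments, so the decomposition is dependency-preserving.

none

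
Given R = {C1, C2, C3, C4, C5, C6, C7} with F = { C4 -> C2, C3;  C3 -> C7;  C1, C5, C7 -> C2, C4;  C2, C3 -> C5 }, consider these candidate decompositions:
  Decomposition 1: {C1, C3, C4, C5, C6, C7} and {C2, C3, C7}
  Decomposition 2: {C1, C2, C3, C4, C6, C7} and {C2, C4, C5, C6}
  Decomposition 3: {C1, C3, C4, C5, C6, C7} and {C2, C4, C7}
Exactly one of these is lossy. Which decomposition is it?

Decomposition 1

Decomposition 1: common = {C3, C7}, closure = {C3, C7} → lossy.
Decomposition 2: common = {C2, C4, C6}, closure = {C2, C3, C4, C5, C6, C7} → lossless.
Decomposition 3: common = {C4, C7}, closure = {C2, C3, C4, C5, C7} → lossless.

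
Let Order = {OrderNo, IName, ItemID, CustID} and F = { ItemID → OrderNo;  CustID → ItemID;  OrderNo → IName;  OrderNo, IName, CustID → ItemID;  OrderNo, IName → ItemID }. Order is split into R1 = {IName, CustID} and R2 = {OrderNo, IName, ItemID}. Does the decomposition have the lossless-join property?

No

Common attributes: R1 ∩ R2 = {IName}.
No dependency enlarges {IName}, so (IName)⁺ = {IName}.
The closure contains neither all of R1 = {IName, CustID} nor all of R2 = {OrderNo, IName, ItemID}, so the common attributes are not a superkey of either fragment. The join is lossy.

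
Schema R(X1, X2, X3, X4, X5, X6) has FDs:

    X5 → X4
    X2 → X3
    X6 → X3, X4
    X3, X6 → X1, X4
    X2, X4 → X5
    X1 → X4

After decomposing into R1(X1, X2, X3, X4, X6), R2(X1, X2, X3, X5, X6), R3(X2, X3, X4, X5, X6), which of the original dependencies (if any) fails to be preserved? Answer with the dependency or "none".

X5 → X4 lies within R3.
X2 → X3 lies within R1.
X6 → X3, X4 lies within R1.
X3, X6 → X1, X4 lies within R1.
X2, X4 → X5 lies within R3.
X1 → X4 lies within R1.
Every dependency is enforceable on the fragments, so the decomposition is dependency-preserving.

none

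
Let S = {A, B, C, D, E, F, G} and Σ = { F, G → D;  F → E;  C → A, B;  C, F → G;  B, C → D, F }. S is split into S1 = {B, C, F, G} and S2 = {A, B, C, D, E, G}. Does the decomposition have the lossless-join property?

Yes

Common attributes: S1 ∩ S2 = {B, C, G}.
Closure of {B, C, G}: C → A, B applies, adding A; B, C → D, F applies, adding D, F; F → E applies, adding E. So (B, C, G)⁺ = {A, B, C, D, E, F, G}.
This closure contains every attribute of S1, so S1 ∩ S2 → S1. The join is lossless.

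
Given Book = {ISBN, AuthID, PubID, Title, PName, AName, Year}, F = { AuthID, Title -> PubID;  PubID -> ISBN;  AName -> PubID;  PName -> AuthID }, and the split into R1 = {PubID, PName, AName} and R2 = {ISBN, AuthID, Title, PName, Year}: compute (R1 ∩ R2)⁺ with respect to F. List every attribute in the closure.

AuthID, PName

R1 ∩ R2 = {PName}.
PName → AuthID applies, adding AuthID
Closure: {AuthID, PName}.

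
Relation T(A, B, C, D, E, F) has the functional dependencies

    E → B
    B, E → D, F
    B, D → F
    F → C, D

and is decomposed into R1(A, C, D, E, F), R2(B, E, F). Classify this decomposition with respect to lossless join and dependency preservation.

lossless but not dependency-preserving

Lossless test: (E, F)⁺ = {B, C, D, E, F}, which contains all of one fragment — lossless.
Dependency preservation: the restricted closure of {B, D} across the fragments never reaches {F}, so B, D → F cannot be enforced without a join — not preserved.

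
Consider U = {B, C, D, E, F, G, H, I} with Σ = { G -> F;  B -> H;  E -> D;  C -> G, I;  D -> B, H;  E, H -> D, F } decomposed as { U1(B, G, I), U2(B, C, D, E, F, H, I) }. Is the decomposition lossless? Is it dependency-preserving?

Lossless test: (B, I)⁺ = {B, H, I}, which is a superkey of neither fragment — lossy.
Dependency preservation: the restricted closure of {G} across the fragments never reaches {F}, so G → F cannot be enforced without a join — not preserved.

lossy and not dependency-preserving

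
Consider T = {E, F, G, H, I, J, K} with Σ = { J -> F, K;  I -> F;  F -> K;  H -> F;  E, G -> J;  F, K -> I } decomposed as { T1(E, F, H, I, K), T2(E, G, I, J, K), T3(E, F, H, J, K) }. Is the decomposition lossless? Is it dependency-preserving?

lossy but dependency-preserving

Lossless test (chase): Rows 2 and 3 agree on J; apply J→F, K and equate their F, K entries. Rows 1 and 3 agree on F, K; apply F, K→I and equate their I entries. No row becomes fully distinguished — the join is lossy.
Dependency preservation: every FD's attributes lie within a single fragment, so each can be enforced locally — preserved.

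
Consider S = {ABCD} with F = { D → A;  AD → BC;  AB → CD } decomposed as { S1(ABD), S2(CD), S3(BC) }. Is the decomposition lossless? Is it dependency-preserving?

lossless and dependency-preserving

Lossless test (chase): Rows 1 and 2 agree on D; apply D→A and equate their A entries. Rows 1 and 2 agree on AD; apply AD→BC and equate their BC entries. Row 1 is now all distinguished symbols — the join is lossless.
Dependency preservation: AD → BC; AB → CD are not contained in any single fragment, but the restricted closure of each left-hand side across the fragments still reaches the right-hand side; the remaining FDs each lie inside some fragment. All dependencies are preserved.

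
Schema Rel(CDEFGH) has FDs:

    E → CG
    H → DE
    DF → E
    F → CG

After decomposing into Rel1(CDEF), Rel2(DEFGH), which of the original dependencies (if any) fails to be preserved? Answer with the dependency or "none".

none

E → CG: restricted closure across fragments reaches CG.
H → DE lies within Rel2.
DF → E lies within Rel1.
F → CG: restricted closure across fragments reaches CG.
Every dependency is enforceable on the fragments, so the decomposition is dependency-preserving.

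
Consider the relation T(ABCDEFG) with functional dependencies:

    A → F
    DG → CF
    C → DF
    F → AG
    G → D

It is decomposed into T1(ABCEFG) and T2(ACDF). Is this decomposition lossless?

Yes

Common attributes: T1 ∩ T2 = {ACF}.
Closure of {ACF}: C → DF applies, adding D; F → AG applies, adding G. So (ACF)⁺ = {ACDFG}.
This closure contains every attribute of T2, so T1 ∩ T2 → T2. The join is lossless.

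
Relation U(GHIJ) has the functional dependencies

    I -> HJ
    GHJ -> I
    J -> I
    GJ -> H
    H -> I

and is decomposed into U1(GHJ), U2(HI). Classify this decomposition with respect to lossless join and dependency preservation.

Lossless test: (H)⁺ = {HIJ}, which contains all of one fragment — lossless.
Dependency preservation: I → HJ; GHJ → I; J → I are not contained in any single fragment, but the restricted closure of each left-hand side across the fragments still reaches the right-hand side; the remaining FDs each lie inside some fragment. All dependencies are preserved.

lossless and dependency-preserving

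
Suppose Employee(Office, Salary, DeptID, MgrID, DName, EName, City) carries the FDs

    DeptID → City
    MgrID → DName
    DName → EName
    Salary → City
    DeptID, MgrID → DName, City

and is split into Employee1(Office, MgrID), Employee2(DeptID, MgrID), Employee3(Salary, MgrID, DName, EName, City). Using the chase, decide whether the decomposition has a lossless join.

Chase test. Columns are Office, Salary, DeptID, MgrID, DName, EName, City; row i has aⱼ where attribute j ∈ Employeei, else bᵢⱼ.
Initial tableau (one row per fragment):
  row 1: a1 b12 b13 a4 b15 b16 b17
  row 2: b21 b22 a3 a4 b25 b26 b27
  row 3: b31 a2 b33 a4 a5 a6 a7
Rows 1 and 2 agree on MgrID; apply MgrID→DName and equate their DName entries.
Rows 1 and 3 agree on MgrID; apply MgrID→DName and equate their DName entries.
Rows 1 and 2 agree on DName; apply DName→EName and equate their EName entries.
Rows 1 and 3 agree on DName; apply DName→EName and equate their EName entries.
No row becomes fully distinguished — the join is lossy.

No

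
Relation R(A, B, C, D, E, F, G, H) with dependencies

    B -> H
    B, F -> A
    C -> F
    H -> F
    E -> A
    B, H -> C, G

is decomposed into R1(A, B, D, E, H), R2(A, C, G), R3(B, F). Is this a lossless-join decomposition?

Chase test. Columns are A, B, C, D, E, F, G, H; row i has aⱼ where attribute j ∈ Ri, else bᵢⱼ.
Initial tableau (one row per fragment):
  row 1: a1 a2 b13 a4 a5 b16 b17 a8
  row 2: a1 b22 a3 b24 b25 b26 a7 b28
  row 3: b31 a2 b33 b34 b35 a6 b37 b38
Rows 1 and 3 agree on B; apply B→H and equate their H entries.
Rows 1 and 3 agree on H; apply H→F and equate their F entries.
Rows 1 and 3 agree on B, H; apply B, H→C, G and equate their C, G entries.
Rows 1 and 3 agree on B, F; apply B, F→A and equate their A entries.
No row becomes fully distinguished — the join is lossy.

No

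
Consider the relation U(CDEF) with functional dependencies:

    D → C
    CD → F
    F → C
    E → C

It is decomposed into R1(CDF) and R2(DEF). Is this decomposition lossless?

Common attributes: R1 ∩ R2 = {DF}.
Closure of {DF}: D → C applies, adding C. So (DF)⁺ = {CDF}.
This closure contains every attribute of R1, so R1 ∩ R2 → R1. The join is lossless.

Yes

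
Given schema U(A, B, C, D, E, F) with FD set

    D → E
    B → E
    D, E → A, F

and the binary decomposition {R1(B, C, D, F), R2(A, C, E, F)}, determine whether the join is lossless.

Common attributes: R1 ∩ R2 = {C, F}.
No dependency enlarges {C, F}, so (C, F)⁺ = {C, F}.
The closure contains neither all of R1 = {B, C, D, F} nor all of R2 = {A, C, E, F}, so the common attributes are not a superkey of either fragment. The join is lossy.

No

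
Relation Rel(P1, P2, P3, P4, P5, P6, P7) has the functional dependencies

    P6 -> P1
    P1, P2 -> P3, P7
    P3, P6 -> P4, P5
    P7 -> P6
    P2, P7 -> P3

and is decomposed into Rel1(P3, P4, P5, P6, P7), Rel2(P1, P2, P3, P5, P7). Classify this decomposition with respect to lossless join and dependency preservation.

lossless but not dependency-preserving

Lossless test: (P3, P5, P7)⁺ = {P1, P3, P4, P5, P6, P7}, which contains all of one fragment — lossless.
Dependency preservation: the restricted closure of {P6} across the fragments never reaches {P1}, so P6 → P1 cannot be enforced without a join — not preserved.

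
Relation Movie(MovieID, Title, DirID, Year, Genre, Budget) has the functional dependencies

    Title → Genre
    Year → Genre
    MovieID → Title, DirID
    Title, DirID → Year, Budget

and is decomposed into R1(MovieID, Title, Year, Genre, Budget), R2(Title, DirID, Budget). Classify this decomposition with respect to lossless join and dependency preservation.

lossy and not dependency-preserving

Lossless test: (Title, Budget)⁺ = {Title, Genre, Budget}, which is a superkey of neither fragment — lossy.
Dependency preservation: the restricted closure of {MovieID} across the fragments never reaches {Title, DirID}, so MovieID → Title, DirID cannot be enforced without a join — not preserved.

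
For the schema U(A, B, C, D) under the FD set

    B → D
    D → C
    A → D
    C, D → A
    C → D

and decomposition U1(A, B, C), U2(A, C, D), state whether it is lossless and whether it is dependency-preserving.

lossless and dependency-preserving

Lossless test: (A, C)⁺ = {A, C, D}, which contains all of one fragment — lossless.
Dependency preservation: B → D is not contained in any single fragment, but the restricted closure of its left-hand side across the fragments still reaches the right-hand side; the remaining FDs each lie inside some fragment. All dependencies are preserved.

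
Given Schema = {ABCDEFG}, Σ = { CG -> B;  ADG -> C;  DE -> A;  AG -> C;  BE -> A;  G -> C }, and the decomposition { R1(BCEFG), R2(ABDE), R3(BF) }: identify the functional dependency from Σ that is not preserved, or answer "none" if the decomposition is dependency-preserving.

none

CG → B lies within R1.
ADG → C: restricted closure across fragments reaches C.
DE → A lies within R2.
AG → C: restricted closure across fragments reaches C.
BE → A lies within R2.
G → C lies within R1.
Every dependency is enforceable on the fragments, so the decomposition is dependency-preserving.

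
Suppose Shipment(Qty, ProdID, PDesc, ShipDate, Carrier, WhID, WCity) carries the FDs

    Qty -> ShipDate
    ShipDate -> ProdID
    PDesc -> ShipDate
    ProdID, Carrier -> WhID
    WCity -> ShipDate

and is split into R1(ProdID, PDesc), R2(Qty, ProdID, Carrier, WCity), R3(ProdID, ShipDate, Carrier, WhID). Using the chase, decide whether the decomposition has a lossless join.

No

Chase test. Columns are Qty, ProdID, PDesc, ShipDate, Carrier, WhID, WCity; row i has aⱼ where attribute j ∈ Ri, else bᵢⱼ.
Initial tableau (one row per fragment):
  row 1: b11 a2 a3 b14 b15 b16 b17
  row 2: a1 a2 b23 b24 a5 b26 a7
  row 3: b31 a2 b33 a4 a5 a6 b37
Rows 2 and 3 agree on ProdID, Carrier; apply ProdID, Carrier→WhID and equate their WhID entries.
No row becomes fully distinguished — the join is lossy.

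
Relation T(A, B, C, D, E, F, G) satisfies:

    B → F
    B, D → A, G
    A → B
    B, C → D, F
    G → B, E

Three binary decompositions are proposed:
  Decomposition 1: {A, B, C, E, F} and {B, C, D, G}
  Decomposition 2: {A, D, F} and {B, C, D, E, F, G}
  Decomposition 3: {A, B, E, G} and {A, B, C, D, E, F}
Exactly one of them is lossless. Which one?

Decomposition 1: common = {B, C}, closure = {A, B, C, D, E, F, G} → lossless.
Decomposition 2: common = {D, F}, closure = {D, F} → lossy.
Decomposition 3: common = {A, B, E}, closure = {A, B, E, F} → lossy.

Decomposition 1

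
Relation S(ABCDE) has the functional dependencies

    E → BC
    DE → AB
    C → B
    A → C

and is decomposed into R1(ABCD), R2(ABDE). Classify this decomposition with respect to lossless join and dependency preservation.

lossless but not dependency-preserving

Lossless test: (ABD)⁺ = {ABCD}, which contains all of one fragment — lossless.
Dependency preservation: the restricted closure of {E} across the fragments never reaches {BC}, so E → BC cannot be enforced without a join — not preserved.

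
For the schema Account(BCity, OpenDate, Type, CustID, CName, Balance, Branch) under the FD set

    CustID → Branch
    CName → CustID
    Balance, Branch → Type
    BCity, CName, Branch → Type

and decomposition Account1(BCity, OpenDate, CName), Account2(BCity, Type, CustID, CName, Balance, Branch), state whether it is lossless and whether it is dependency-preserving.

lossy but dependency-preserving

Lossless test: (BCity, CName)⁺ = {BCity, Type, CustID, CName, Branch}, which is a superkey of neither fragment — lossy.
Dependency preservation: every FD's attributes lie within a single fragment, so each can be enforced locally — preserved.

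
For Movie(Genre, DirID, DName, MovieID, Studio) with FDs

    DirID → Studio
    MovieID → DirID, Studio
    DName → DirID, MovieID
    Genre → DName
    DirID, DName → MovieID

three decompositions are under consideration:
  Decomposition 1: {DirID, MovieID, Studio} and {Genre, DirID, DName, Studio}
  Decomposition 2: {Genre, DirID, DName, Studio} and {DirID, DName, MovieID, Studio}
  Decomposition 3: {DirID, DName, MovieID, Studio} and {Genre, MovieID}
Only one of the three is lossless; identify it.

Decomposition 2

Decomposition 1: common = {DirID, Studio}, closure = {DirID, Studio} → lossy.
Decomposition 2: common = {DirID, DName, Studio}, closure = {DirID, DName, MovieID, Studio} → lossless.
Decomposition 3: common = {MovieID}, closure = {DirID, MovieID, Studio} → lossy.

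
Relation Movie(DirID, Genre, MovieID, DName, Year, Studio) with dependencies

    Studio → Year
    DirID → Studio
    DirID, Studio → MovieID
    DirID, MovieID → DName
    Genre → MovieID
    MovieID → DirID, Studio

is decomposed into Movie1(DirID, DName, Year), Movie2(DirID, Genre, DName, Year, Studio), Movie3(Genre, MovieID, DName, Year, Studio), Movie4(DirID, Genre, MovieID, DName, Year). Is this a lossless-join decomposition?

Yes

Chase test. Columns are DirID, Genre, MovieID, DName, Year, Studio; row i has aⱼ where attribute j ∈ Moviei, else bᵢⱼ.
Initial tableau (one row per fragment):
  row 1: a1 b12 b13 a4 a5 b16
  row 2: a1 a2 b23 a4 a5 a6
  row 3: b31 a2 a3 a4 a5 a6
  row 4: a1 a2 a3 a4 a5 b46
Rows 1 and 2 agree on DirID; apply DirID→Studio and equate their Studio entries.
Rows 1 and 4 agree on DirID; apply DirID→Studio and equate their Studio entries.
Rows 1 and 2 agree on DirID, Studio; apply DirID, Studio→MovieID and equate their MovieID entries.
Rows 1 and 4 agree on DirID, Studio; apply DirID, Studio→MovieID and equate their MovieID entries.
Rows 1 and 3 agree on MovieID; apply MovieID→DirID, Studio and equate their DirID, Studio entries.
Row 2 is now all distinguished symbols — the join is lossless.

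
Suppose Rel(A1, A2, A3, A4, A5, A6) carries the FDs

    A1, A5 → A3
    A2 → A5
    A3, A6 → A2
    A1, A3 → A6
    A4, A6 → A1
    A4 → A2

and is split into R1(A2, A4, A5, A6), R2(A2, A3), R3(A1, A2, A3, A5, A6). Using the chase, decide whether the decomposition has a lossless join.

No

Chase test. Columns are A1, A2, A3, A4, A5, A6; row i has aⱼ where attribute j ∈ Ri, else bᵢⱼ.
Initial tableau (one row per fragment):
  row 1: b11 a2 b13 a4 a5 a6
  row 2: b21 a2 a3 b24 b25 b26
  row 3: a1 a2 a3 b34 a5 a6
Rows 1 and 2 agree on A2; apply A2→A5 and equate their A5 entries.
No row becomes fully distinguished — the join is lossy.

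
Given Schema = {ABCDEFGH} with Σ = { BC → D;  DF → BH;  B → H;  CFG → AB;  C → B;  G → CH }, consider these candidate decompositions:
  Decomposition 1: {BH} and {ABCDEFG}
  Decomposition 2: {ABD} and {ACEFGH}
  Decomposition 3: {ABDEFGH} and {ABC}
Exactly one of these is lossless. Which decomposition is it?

Decomposition 1: common = {B}, closure = {BH} → lossless.
Decomposition 2: common = {A}, closure = {A} → lossy.
Decomposition 3: common = {AB}, closure = {ABH} → lossy.

Decomposition 1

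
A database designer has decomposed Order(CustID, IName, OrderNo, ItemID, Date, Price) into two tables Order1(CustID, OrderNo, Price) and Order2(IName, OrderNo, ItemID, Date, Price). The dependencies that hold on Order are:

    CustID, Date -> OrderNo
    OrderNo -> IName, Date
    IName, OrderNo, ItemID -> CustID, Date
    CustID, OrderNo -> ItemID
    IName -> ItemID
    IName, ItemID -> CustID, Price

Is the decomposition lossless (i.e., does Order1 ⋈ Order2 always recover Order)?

Common attributes: Order1 ∩ Order2 = {OrderNo, Price}.
Closure of {OrderNo, Price}: OrderNo → IName, Date applies, adding IName, Date; IName → ItemID applies, adding ItemID; IName, ItemID → CustID, Price applies, adding CustID. So (OrderNo, Price)⁺ = {CustID, IName, OrderNo, ItemID, Date, Price}.
This closure contains every attribute of Order1, so Order1 ∩ Order2 → Order1. The join is lossless.

Yes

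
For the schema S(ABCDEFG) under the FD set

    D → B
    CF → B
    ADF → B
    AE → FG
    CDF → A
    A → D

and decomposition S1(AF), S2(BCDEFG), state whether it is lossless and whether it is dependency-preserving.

lossy and not dependency-preserving

Lossless test: (F)⁺ = {F}, which is a superkey of neither fragment — lossy.
Dependency preservation: the restricted closure of {AE} across the fragments never reaches {FG}, so AE → FG cannot be enforced without a join — not preserved.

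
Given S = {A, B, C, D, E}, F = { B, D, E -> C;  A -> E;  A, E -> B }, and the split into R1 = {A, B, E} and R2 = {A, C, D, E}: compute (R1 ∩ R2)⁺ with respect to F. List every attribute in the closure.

A, B, E

R1 ∩ R2 = {A, E}.
A, E → B applies, adding B
Closure: {A, B, E}.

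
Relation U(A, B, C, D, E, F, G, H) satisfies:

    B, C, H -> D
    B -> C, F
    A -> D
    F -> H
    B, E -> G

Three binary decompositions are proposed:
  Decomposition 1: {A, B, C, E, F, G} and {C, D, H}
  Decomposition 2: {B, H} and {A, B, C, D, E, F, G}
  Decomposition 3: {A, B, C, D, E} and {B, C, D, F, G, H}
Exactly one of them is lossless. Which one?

Decomposition 2

Decomposition 1: common = {C}, closure = {C} → lossy.
Decomposition 2: common = {B}, closure = {B, C, D, F, H} → lossless.
Decomposition 3: common = {B, C, D}, closure = {B, C, D, F, H} → lossy.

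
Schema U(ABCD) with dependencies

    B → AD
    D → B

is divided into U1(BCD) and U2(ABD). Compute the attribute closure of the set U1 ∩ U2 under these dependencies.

U1 ∩ U2 = {BD}.
B → AD applies, adding A
Closure: {ABD}.

ABD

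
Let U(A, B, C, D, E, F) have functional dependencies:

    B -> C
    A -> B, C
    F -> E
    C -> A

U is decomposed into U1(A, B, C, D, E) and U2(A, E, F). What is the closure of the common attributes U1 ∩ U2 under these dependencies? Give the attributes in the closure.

A, B, C, E

U1 ∩ U2 = {A, E}.
A → B, C applies, adding B, C
Closure: {A, B, C, E}.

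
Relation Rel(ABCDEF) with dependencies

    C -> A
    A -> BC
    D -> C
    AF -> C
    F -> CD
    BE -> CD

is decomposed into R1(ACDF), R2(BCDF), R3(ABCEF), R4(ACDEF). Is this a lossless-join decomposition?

Yes

Chase test. Columns are ABCDEF; row i has aⱼ where attribute j ∈ Ri, else bᵢⱼ.
Initial tableau (one row per fragment):
  row 1: a1 b12 a3 a4 b15 a6
  row 2: b21 a2 a3 a4 b25 a6
  row 3: a1 a2 a3 b34 a5 a6
  row 4: a1 b42 a3 a4 a5 a6
Rows 1 and 2 agree on C; apply C→A and equate their A entries.
Rows 1 and 2 agree on A; apply A→BC and equate their BC entries.
Rows 1 and 4 agree on A; apply A→BC and equate their BC entries.
Rows 1 and 3 agree on F; apply F→CD and equate their CD entries.
Row 3 is now all distinguished symbols — the join is lossless.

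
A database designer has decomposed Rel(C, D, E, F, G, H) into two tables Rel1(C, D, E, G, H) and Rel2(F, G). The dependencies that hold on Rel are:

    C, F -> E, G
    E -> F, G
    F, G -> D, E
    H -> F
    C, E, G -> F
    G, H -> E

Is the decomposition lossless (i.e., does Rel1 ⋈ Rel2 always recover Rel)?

No

Common attributes: Rel1 ∩ Rel2 = {G}.
No dependency enlarges {G}, so (G)⁺ = {G}.
The closure contains neither all of Rel1 = {C, D, E, G, H} nor all of Rel2 = {F, G}, so the common attributes are not a superkey of either fragment. The join is lossy.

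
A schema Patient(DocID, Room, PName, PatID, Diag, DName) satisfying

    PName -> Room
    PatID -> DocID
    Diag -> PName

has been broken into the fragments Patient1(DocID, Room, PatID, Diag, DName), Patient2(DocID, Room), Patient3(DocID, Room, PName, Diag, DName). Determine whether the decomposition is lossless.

Yes

Chase test. Columns are DocID, Room, PName, PatID, Diag, DName; row i has aⱼ where attribute j ∈ Patienti, else bᵢⱼ.
Initial tableau (one row per fragment):
  row 1: a1 a2 b13 a4 a5 a6
  row 2: a1 a2 b23 b24 b25 b26
  row 3: a1 a2 a3 b34 a5 a6
Rows 1 and 3 agree on Diag; apply Diag→PName and equate their PName entries.
Row 1 is now all distinguished symbols — the join is lossless.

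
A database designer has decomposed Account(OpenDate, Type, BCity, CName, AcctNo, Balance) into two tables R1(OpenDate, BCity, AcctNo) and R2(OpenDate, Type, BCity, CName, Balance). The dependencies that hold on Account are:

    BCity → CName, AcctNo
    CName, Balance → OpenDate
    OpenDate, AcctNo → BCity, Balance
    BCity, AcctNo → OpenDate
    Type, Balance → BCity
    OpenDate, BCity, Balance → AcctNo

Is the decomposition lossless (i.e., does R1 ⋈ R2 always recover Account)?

Common attributes: R1 ∩ R2 = {OpenDate, BCity}.
Closure of {OpenDate, BCity}: BCity → CName, AcctNo applies, adding CName, AcctNo; OpenDate, AcctNo → BCity, Balance applies, adding Balance. So (OpenDate, BCity)⁺ = {OpenDate, BCity, CName, AcctNo, Balance}.
This closure contains every attribute of R1, so R1 ∩ R2 → R1. The join is lossless.

Yes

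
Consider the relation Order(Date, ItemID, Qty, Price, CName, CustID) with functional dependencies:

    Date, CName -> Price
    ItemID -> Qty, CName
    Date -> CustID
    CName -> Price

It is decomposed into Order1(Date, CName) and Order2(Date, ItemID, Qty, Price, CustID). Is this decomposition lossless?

No

Common attributes: Order1 ∩ Order2 = {Date}.
Closure of {Date}: Date → CustID applies, adding CustID. So (Date)⁺ = {Date, CustID}.
The closure contains neither all of Order1 = {Date, CName} nor all of Order2 = {Date, ItemID, Qty, Price, CustID}, so the common attributes are not a superkey of either fragment. The join is lossy.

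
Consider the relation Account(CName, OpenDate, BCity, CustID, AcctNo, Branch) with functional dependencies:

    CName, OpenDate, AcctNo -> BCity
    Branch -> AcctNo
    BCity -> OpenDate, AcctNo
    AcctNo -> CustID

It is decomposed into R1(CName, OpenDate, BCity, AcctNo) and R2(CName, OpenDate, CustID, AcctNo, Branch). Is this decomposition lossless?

Yes

Common attributes: R1 ∩ R2 = {CName, OpenDate, AcctNo}.
Closure of {CName, OpenDate, AcctNo}: CName, OpenDate, AcctNo → BCity applies, adding BCity; AcctNo → CustID applies, adding CustID. So (CName, OpenDate, AcctNo)⁺ = {CName, OpenDate, BCity, CustID, AcctNo}.
This closure contains every attribute of R1, so R1 ∩ R2 → R1. The join is lossless.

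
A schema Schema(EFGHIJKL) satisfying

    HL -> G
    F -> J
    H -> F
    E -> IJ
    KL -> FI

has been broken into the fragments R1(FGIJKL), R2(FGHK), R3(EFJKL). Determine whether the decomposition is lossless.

No

Chase test. Columns are EFGHIJKL; row i has aⱼ where attribute j ∈ Ri, else bᵢⱼ.
Initial tableau (one row per fragment):
  row 1: b11 a2 a3 b14 a5 a6 a7 a8
  row 2: b21 a2 a3 a4 b25 b26 a7 b28
  row 3: a1 a2 b33 b34 b35 a6 a7 a8
Rows 1 and 2 agree on F; apply F→J and equate their J entries.
Rows 1 and 3 agree on KL; apply KL→FI and equate their FI entries.
No row becomes fully distinguished — the join is lossy.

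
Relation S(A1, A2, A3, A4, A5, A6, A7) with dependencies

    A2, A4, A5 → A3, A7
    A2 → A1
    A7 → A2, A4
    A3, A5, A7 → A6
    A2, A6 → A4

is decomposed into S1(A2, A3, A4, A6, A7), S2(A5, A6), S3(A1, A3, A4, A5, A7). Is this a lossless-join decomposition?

Chase test. Columns are A1, A2, A3, A4, A5, A6, A7; row i has aⱼ where attribute j ∈ Si, else bᵢⱼ.
Initial tableau (one row per fragment):
  row 1: b11 a2 a3 a4 b15 a6 a7
  row 2: b21 b22 b23 b24 a5 a6 b27
  row 3: a1 b32 a3 a4 a5 b36 a7
Rows 1 and 3 agree on A7; apply A7→A2, A4 and equate their A2, A4 entries.
Rows 1 and 3 agree on A2; apply A2→A1 and equate their A1 entries.
No row becomes fully distinguished — the join is lossy.

No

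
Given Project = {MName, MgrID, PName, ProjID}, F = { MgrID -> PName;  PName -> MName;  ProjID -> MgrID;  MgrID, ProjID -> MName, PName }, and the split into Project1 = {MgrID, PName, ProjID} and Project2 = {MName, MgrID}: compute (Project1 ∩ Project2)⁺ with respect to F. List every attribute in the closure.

Project1 ∩ Project2 = {MgrID}.
MgrID → PName applies, adding PName
PName → MName applies, adding MName
Closure: {MName, MgrID, PName}.

MName, MgrID, PName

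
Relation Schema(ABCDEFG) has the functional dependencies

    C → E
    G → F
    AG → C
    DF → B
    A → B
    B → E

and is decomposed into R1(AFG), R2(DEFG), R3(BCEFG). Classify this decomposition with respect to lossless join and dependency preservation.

lossy and not dependency-preserving

Lossless test (chase): applying each FD to every pair of rows produces no changes in the tableau, so no row becomes fully distinguished — the join is lossy.
Dependency preservation: the restricted closure of {AG} across the fragments never reaches {C}, so AG → C cannot be enforced without a join — not preserved.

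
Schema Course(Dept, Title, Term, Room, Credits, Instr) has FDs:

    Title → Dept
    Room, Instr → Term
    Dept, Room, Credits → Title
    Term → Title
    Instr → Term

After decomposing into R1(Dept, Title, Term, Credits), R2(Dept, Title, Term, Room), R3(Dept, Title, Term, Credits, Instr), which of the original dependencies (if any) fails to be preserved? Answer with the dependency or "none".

Dept, Room, Credits → Title

Check Dept, Room, Credits → Title: no single fragment contains all of {Dept, Title, Room, Credits}, and the restricted closure of {Dept, Room, Credits} across the fragments never reaches {Title}.
Title → Dept is preserved.
Room, Instr → Term is preserved.
Term → Title is preserved.
Instr → Term is preserved.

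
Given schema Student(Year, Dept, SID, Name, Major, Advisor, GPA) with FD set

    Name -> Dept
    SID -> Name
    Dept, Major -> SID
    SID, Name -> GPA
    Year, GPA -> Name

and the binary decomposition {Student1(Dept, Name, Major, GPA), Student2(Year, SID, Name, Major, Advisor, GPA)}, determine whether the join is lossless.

Yes

Common attributes: Student1 ∩ Student2 = {Name, Major, GPA}.
Closure of {Name, Major, GPA}: Name → Dept applies, adding Dept; Dept, Major → SID applies, adding SID. So (Name, Major, GPA)⁺ = {Dept, SID, Name, Major, GPA}.
This closure contains every attribute of Student1, so Student1 ∩ Student2 → Student1. The join is lossless.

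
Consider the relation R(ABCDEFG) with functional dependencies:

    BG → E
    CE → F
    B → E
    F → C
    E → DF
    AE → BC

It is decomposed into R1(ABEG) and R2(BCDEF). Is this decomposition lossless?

Yes

Common attributes: R1 ∩ R2 = {BE}.
Closure of {BE}: E → DF applies, adding DF; F → C applies, adding C. So (BE)⁺ = {BCDEF}.
This closure contains every attribute of R2, so R1 ∩ R2 → R2. The join is lossless.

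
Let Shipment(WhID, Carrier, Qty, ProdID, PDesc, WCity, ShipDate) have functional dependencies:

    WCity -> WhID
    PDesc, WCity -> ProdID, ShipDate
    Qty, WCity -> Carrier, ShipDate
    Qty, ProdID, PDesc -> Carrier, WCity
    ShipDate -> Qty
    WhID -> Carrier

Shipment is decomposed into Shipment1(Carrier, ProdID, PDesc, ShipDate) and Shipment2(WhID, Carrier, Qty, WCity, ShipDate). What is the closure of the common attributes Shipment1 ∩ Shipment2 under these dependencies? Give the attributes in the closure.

Shipment1 ∩ Shipment2 = {Carrier, ShipDate}.
ShipDate → Qty applies, adding Qty
Closure: {Carrier, Qty, ShipDate}.

Carrier, Qty, ShipDate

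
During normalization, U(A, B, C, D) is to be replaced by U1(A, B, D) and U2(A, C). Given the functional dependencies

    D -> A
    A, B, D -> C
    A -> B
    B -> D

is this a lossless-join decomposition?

Common attributes: U1 ∩ U2 = {A}.
Closure of {A}: A → B applies, adding B; B → D applies, adding D; A, B, D → C applies, adding C. So (A)⁺ = {A, B, C, D}.
This closure contains every attribute of U1, so U1 ∩ U2 → U1. The join is lossless.

Yes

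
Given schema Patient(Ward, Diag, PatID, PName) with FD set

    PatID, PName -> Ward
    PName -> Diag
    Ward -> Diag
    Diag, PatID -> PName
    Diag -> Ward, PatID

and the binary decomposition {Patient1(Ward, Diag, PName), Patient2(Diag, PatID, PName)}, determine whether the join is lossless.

Yes

Common attributes: Patient1 ∩ Patient2 = {Diag, PName}.
Closure of {Diag, PName}: Diag → Ward, PatID applies, adding Ward, PatID. So (Diag, PName)⁺ = {Ward, Diag, PatID, PName}.
This closure contains every attribute of Patient1, so Patient1 ∩ Patient2 → Patient1. The join is lossless.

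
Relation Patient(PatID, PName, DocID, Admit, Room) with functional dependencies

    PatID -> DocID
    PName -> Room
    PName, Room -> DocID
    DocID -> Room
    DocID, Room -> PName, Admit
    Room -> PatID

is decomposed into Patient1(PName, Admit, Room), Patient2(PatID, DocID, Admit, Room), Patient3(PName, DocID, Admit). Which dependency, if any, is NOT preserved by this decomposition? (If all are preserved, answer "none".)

none

PatID → DocID lies within Patient2.
PName → Room lies within Patient1.
PName, Room → DocID: restricted closure across fragments reaches DocID.
DocID → Room lies within Patient2.
DocID, Room → PName, Admit: restricted closure across fragments reaches PName, Admit.
Room → PatID lies within Patient2.
Every dependency is enforceable on the fragments, so the decomposition is dependency-preserving.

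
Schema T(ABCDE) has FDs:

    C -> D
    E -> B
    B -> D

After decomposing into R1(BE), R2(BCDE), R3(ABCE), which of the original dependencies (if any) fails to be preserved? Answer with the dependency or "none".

none

C → D lies within R2.
E → B lies within R1.
B → D lies within R2.
Every dependency is enforceable on the fragments, so the decomposition is dependency-preserving.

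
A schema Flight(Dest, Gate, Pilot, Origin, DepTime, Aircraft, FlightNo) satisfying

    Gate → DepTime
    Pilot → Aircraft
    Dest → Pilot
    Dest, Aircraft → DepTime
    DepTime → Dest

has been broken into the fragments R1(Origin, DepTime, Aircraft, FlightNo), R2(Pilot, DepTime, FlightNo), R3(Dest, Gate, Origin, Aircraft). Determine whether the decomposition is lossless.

No

Chase test. Columns are Dest, Gate, Pilot, Origin, DepTime, Aircraft, FlightNo; row i has aⱼ where attribute j ∈ Ri, else bᵢⱼ.
Initial tableau (one row per fragment):
  row 1: b11 b12 b13 a4 a5 a6 a7
  row 2: b21 b22 a3 b24 a5 b26 a7
  row 3: a1 a2 b33 a4 b35 a6 b37
Rows 1 and 2 agree on DepTime; apply DepTime→Dest and equate their Dest entries.
Rows 1 and 2 agree on Dest; apply Dest→Pilot and equate their Pilot entries.
Rows 1 and 2 agree on Pilot; apply Pilot→Aircraft and equate their Aircraft entries.
No row becomes fully distinguished — the join is lossy.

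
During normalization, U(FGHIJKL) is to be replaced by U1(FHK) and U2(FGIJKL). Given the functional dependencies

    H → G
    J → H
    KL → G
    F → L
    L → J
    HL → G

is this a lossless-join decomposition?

Yes

Common attributes: U1 ∩ U2 = {FK}.
Closure of {FK}: F → L applies, adding L; L → J applies, adding J; J → H applies, adding H; KL → G applies, adding G. So (FK)⁺ = {FGHJKL}.
This closure contains every attribute of U1, so U1 ∩ U2 → U1. The join is lossless.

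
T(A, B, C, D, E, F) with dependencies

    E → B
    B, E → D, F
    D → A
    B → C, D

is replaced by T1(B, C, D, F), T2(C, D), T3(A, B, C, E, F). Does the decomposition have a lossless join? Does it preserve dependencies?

lossless but not dependency-preserving

Lossless test (chase): Rows 1 and 2 agree on D; apply D→A and equate their A entries. Rows 1 and 3 agree on B; apply B→C, D and equate their C, D entries. Rows 1 and 3 agree on D; apply D→A and equate their A entries. Row 3 is now all distinguished symbols — the join is lossless.
Dependency preservation: the restricted closure of {D} across the fragments never reaches {A}, so D → A cannot be enforced without a join — not preserved.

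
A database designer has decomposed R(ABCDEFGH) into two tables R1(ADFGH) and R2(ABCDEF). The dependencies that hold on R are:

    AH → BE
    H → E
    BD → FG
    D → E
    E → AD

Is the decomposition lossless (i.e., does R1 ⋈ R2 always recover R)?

Common attributes: R1 ∩ R2 = {ADF}.
Closure of {ADF}: D → E applies, adding E. So (ADF)⁺ = {ADEF}.
The closure contains neither all of R1 = {ADFGH} nor all of R2 = {ABCDEF}, so the common attributes are not a superkey of either fragment. The join is lossy.

No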